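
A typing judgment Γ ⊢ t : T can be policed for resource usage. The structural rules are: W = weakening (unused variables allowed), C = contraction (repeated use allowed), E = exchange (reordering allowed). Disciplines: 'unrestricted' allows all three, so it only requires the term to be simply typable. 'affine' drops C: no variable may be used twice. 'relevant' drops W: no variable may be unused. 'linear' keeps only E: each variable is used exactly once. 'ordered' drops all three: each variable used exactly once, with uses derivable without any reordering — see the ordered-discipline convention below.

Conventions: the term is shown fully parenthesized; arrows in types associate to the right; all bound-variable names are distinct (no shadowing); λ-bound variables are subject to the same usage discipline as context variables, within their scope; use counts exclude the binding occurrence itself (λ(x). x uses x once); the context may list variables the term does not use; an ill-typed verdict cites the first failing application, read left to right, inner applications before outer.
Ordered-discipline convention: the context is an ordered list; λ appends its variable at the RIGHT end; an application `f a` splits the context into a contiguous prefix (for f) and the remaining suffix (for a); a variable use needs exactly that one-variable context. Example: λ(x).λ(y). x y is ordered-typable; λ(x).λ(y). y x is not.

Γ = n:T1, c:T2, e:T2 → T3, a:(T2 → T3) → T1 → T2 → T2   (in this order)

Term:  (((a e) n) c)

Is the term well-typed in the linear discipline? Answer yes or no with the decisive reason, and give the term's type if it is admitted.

yes — each of n, c, e, a used exactly once; term : T2
counts: n: 1; c: 1; e: 1; a: 1
uses in reading order: a, e, n, c
typing: the term checks, with type T2
summary: ordered ✗; linear ✓; affine ✓; relevant ✓; unrestricted ✓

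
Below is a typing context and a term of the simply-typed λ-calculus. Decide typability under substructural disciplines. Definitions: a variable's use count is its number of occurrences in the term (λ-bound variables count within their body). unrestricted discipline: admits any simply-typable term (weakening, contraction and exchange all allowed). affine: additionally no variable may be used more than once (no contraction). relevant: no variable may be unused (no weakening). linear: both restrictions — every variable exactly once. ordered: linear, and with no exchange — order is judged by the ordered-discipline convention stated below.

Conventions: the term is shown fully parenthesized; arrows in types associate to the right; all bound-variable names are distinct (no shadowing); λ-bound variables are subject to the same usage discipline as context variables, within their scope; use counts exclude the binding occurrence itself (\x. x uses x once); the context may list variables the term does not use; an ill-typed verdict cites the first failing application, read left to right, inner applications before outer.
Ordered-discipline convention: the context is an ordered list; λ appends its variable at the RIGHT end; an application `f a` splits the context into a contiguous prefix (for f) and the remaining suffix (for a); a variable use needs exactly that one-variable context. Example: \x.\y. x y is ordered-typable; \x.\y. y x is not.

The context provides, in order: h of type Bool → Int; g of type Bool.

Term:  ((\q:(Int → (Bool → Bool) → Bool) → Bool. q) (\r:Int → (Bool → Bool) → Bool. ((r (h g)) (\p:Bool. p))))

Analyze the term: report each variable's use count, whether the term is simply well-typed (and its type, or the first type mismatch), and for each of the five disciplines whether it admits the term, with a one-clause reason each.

variable uses: h=1, g=1, q [bound]=1, r [bound]=1, p [bound]=1
uses in reading order: q, r, h, g, p
typing: the term checks, with type (Int → (Bool → Bool) → Bool) → Bool
ordered: ✗ — use order q, r, h, g, p needs exchange
linear: ✓ — single use per variable (h, g, q, r, p)
affine: ✓ — h, g, q, r, p: no repeats, contraction unneeded
relevant: ✓ — every one of h, g, q, r, p appears
unrestricted: ✓ — typability at (Int → (Bool → Bool) → Bool) → Bool is all that's needed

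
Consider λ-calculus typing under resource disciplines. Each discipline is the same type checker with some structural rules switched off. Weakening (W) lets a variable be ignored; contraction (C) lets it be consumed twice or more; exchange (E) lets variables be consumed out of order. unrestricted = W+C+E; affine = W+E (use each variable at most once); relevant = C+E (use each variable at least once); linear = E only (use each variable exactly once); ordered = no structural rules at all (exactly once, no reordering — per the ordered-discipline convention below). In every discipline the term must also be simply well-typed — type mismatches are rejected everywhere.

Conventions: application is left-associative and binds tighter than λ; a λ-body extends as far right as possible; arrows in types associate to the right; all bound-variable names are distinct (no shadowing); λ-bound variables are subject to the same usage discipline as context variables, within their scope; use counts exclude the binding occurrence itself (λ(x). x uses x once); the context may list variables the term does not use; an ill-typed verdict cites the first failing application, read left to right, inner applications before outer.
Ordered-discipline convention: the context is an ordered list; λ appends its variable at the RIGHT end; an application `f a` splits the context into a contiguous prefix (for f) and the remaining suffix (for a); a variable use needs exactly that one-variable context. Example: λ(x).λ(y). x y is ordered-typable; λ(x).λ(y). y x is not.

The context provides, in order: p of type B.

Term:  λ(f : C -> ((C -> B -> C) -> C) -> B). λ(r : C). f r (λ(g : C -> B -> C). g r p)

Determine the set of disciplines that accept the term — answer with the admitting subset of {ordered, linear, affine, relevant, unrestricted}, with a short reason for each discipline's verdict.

admitted by: relevant, unrestricted
usage: p=1; f (λ-bound)=1; r (λ-bound)=2; g (λ-bound)=1
use order (left to right): f, r, g, r, p
typing: the term checks, with type (C -> ((C -> B -> C) -> C) -> B) -> C -> B
ordered: ✗ — repeated use of r ×2
linear: ✗ — repeated use of r ×2
affine: ✗ — repeated use of r ×2
relevant: ✓ — none of p, f, r, g goes unused
unrestricted: ✓ — type-checks ((C -> ((C -> B -> C) -> C) -> B) -> C -> B) and nothing is barred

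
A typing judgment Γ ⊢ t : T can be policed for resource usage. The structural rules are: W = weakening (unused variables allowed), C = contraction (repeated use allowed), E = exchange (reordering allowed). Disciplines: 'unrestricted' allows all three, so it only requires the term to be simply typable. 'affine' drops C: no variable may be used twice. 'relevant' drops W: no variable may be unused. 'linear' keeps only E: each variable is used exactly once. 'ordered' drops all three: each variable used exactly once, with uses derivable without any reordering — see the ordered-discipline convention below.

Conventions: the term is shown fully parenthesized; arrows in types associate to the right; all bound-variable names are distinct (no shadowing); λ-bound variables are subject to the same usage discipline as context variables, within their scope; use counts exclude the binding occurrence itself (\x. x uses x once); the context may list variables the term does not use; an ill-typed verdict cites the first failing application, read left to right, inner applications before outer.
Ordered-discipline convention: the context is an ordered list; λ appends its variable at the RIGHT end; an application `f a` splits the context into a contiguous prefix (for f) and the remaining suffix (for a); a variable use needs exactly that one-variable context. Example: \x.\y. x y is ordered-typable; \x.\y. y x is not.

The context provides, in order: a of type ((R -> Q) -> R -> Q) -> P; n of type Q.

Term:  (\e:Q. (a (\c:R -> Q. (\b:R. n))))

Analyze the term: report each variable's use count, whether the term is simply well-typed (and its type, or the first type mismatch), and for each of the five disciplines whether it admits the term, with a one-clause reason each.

counts: a: 1×; n: 1×; e (λ-bound): 0×; c (λ-bound): 0×; b (λ-bound): 0×
left-to-right use order: a, n
typing: the term checks, with type Q -> P
ordered: ✗, needs weakening: e, c, b unused
linear: ✗, needs weakening: e, c, b unused
affine: ✓, none of a, n, e, c, b used more than once
relevant: ✗, needs weakening: e, c, b unused
unrestricted: ✓, simply typable at Q -> P; W, C, E all held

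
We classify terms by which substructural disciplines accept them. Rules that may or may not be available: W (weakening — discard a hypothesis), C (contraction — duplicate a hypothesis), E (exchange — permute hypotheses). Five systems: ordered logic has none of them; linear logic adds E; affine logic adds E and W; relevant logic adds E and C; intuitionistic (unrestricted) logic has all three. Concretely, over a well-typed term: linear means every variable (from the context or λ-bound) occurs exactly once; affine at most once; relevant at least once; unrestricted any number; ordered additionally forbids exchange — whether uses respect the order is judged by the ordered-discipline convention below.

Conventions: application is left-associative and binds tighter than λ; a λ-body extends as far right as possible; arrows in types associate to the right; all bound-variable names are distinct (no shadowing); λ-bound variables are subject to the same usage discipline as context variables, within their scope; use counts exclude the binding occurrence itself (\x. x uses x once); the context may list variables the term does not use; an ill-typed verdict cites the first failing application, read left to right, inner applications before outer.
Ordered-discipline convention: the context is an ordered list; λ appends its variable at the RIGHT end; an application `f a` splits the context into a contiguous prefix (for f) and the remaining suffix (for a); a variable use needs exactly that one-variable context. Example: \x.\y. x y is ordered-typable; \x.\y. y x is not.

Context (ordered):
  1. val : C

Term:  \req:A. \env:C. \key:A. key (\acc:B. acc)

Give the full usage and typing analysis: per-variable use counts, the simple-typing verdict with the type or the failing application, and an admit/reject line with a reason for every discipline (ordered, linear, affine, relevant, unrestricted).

counts: val=0, req [bound]=0, env [bound]=0, key [bound]=1, acc [bound]=1
uses in reading order: key, acc
typing: ill-typed: applying a non-function (A)
ordered ✗ (the type mismatch rejects it)
linear ✗ (not simply typable)
affine ✗ (fails simple typing)
relevant ✗ (a type mismatch blocks all five)
unrestricted ✗ (the type mismatch rejects it)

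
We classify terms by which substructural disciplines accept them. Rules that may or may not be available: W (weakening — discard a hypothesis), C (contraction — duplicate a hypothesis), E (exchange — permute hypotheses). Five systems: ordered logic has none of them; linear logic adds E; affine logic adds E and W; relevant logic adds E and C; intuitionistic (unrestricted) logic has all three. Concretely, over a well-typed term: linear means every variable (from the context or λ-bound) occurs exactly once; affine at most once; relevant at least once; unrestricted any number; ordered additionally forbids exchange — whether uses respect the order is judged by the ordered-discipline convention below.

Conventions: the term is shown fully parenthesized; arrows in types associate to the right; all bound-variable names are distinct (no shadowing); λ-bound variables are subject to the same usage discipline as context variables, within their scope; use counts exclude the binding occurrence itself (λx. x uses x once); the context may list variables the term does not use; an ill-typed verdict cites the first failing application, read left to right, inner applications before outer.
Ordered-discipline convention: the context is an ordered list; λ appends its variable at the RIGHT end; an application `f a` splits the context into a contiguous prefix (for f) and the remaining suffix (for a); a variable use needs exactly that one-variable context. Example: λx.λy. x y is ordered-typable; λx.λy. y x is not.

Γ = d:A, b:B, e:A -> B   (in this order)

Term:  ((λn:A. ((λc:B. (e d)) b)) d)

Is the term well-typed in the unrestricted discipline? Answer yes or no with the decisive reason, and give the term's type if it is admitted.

yes — well-typed at B; no restrictions here; term : B
usage: d: 2×, b: 1×, e: 1×, n [bound]: 0×, c [bound]: 0×
left-to-right use order: e, d, b, d
typing: well-typed at B
across the five disciplines: ordered ✗, linear ✗, affine ✗, relevant ✗, unrestricted ✓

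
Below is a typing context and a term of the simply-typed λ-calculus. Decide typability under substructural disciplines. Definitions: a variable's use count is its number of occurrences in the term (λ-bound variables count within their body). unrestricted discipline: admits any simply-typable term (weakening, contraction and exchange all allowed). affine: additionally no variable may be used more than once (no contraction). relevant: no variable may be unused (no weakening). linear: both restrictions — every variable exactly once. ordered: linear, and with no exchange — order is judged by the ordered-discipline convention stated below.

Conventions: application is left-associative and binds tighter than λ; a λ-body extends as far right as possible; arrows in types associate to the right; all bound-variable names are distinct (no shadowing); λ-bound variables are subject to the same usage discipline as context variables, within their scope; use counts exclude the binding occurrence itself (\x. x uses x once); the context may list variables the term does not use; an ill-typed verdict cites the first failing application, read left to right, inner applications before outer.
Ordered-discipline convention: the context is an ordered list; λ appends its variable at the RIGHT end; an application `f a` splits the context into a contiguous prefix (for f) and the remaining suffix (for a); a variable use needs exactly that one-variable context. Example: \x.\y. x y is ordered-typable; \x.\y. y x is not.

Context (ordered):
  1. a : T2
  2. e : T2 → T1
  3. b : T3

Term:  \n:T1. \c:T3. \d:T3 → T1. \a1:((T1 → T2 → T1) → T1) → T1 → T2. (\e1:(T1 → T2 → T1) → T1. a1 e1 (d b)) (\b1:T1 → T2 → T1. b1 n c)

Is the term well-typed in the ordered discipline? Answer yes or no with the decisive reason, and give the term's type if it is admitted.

no — not simply typable
usage: a=0; e=0; b=1; n [bound]=1; c [bound]=1; d [bound]=1; a1 [bound]=1; e1 [bound]=1; b1 [bound]=1
uses in reading order: a1, e1, d, b, b1, n, c
typing: ill-typed: an application expects T2 but receives T3
across the five disciplines: ordered ✗ | linear ✗ | affine ✗ | relevant ✗ | unrestricted ✗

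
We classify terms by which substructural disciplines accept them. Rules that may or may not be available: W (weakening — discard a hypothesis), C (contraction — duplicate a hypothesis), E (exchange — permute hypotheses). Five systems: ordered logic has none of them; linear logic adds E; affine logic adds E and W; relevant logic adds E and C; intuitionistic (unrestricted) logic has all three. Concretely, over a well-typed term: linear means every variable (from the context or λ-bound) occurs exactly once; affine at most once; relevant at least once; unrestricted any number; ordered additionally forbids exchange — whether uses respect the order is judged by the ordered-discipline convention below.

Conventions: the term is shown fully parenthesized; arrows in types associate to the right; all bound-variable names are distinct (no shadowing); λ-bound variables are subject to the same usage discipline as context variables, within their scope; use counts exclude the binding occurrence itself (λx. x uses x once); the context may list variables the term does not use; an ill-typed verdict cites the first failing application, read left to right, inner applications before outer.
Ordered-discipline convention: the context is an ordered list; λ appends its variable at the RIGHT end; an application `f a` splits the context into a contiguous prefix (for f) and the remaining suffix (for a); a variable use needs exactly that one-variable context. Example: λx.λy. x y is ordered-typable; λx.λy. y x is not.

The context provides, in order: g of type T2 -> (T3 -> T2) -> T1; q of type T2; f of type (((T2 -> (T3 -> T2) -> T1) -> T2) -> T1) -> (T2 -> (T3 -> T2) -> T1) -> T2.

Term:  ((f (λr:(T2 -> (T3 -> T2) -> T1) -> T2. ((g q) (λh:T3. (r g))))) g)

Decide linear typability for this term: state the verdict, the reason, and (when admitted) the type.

no — uses contraction: g ×3; needs weakening: h unused
variable uses: g=3; q=1; f=1; r [bound]=1; h [bound]=0
use order (left to right): f, g, q, r, g, g
typing: ✓ — T2
summary: ordered ✗ · linear ✗ · affine ✗ · relevant ✗ · unrestricted ✓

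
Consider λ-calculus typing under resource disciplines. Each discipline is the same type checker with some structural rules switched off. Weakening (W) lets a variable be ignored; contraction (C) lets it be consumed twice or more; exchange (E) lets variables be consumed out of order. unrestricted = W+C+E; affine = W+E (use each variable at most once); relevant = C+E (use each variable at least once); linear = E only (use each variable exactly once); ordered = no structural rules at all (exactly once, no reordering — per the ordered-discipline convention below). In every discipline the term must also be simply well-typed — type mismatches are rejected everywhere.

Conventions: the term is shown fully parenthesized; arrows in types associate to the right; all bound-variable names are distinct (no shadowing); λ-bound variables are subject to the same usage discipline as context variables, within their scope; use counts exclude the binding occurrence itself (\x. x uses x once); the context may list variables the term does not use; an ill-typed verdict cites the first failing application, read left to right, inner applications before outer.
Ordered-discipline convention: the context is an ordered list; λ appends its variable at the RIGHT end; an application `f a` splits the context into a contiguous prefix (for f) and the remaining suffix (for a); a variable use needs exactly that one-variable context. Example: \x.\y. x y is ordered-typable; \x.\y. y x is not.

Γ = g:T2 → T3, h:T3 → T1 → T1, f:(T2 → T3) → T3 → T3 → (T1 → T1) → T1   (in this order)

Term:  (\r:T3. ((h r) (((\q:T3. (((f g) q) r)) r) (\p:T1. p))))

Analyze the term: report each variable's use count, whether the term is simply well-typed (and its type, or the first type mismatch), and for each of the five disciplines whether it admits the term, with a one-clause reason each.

counts: g ×1; h ×1; f ×1; r (λ-bound) ×3; q (λ-bound) ×1; p (λ-bound) ×1
use order (left to right): h, r, f, g, q, r, r, p
typing: well-typed — term : T3 → T1
ordered: ✗, r ×3 used more than once (contraction)
linear: ✗, r ×3 used more than once (contraction)
affine: ✗, r ×3 used more than once (contraction)
relevant: ✓, every one of g, h, f, r, q, p appears
unrestricted: ✓, type-checks (T3 → T1) and nothing is barred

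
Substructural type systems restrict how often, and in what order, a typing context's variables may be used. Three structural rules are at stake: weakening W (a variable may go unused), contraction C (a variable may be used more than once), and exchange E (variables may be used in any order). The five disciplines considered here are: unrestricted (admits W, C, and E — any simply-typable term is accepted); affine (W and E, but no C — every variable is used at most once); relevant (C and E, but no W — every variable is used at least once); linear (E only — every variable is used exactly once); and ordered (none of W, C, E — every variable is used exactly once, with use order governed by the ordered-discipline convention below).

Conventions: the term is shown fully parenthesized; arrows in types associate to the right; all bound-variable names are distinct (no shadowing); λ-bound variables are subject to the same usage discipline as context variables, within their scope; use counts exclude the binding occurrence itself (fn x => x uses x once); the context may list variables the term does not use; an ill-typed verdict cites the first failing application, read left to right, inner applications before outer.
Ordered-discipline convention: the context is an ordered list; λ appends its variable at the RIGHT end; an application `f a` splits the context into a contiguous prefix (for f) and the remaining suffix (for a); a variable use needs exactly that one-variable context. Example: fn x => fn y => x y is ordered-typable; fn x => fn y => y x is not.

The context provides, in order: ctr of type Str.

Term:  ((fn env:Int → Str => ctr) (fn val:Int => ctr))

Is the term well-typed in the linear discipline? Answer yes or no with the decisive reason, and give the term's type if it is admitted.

no — needs contraction — ctr ×2; needs weakening: env, val unused
use counts: ctr ×2; env [bound] ×0; val [bound] ×0
use order (left to right): ctr, ctr
typing: the term checks, with type Str
per-discipline verdicts: ordered ✗, linear ✗, affine ✗, relevant ✗, unrestricted ✓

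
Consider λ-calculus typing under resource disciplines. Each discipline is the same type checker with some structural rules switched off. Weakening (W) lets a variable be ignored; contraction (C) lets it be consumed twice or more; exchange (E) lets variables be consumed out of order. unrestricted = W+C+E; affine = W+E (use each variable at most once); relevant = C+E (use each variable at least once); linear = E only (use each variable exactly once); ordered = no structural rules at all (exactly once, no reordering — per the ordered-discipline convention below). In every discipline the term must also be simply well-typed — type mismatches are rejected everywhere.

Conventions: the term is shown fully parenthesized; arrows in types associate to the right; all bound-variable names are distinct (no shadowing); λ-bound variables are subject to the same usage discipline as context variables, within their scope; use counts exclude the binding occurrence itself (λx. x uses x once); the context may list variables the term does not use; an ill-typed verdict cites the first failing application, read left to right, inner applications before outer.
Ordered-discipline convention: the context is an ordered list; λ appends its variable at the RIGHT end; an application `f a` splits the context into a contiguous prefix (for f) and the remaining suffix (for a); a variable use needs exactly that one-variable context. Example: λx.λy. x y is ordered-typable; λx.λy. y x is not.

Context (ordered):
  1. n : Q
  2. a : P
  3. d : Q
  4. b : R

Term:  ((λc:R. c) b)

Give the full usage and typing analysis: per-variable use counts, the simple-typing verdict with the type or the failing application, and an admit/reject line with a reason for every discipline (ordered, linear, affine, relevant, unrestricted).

variable uses: n: 0; a: 0; d: 0; b: 1; c (λ-bound): 1
order of uses: c, b
typing: ✓ — R
ordered: ✗, needs weakening: n, a, d unused
linear: ✗, needs weakening: n, a, d unused
affine: ✓, none of n, a, d, b, c used more than once
relevant: ✗, needs weakening: n, a, d unused
unrestricted: ✓, typability at R is all that's needed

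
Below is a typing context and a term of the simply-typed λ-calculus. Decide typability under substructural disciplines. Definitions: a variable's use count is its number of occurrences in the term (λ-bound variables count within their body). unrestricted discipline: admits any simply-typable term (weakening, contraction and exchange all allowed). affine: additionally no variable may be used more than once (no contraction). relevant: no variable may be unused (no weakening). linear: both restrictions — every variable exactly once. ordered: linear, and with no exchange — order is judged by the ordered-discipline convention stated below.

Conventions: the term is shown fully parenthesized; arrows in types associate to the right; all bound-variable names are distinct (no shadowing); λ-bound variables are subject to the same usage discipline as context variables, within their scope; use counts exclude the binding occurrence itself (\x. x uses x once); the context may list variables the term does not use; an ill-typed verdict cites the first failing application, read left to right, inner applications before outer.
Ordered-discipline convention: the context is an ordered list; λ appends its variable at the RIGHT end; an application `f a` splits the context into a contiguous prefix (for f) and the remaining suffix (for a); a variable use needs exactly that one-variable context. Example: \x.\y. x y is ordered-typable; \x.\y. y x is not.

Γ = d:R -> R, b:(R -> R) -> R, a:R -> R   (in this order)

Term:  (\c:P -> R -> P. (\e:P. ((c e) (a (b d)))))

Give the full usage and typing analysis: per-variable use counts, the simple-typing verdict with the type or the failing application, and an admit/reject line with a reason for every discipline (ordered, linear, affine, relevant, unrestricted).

counts: d: 1; b: 1; a: 1; c (λ-bound): 1; e (λ-bound): 1
use order (left to right): c, e, a, b, d
typing: well-typed — term : (P -> R -> P) -> P -> P
ordered: ✗, no contiguous prefix/suffix split fits c, e, a, b, d
linear: ✓, exactly-once usage across d, b, a, c, e
affine: ✓, no duplicate uses among d, b, a, c, e
relevant: ✓, every one of d, b, a, c, e appears
unrestricted: ✓, typability at (P -> R -> P) -> P -> P is all that's needed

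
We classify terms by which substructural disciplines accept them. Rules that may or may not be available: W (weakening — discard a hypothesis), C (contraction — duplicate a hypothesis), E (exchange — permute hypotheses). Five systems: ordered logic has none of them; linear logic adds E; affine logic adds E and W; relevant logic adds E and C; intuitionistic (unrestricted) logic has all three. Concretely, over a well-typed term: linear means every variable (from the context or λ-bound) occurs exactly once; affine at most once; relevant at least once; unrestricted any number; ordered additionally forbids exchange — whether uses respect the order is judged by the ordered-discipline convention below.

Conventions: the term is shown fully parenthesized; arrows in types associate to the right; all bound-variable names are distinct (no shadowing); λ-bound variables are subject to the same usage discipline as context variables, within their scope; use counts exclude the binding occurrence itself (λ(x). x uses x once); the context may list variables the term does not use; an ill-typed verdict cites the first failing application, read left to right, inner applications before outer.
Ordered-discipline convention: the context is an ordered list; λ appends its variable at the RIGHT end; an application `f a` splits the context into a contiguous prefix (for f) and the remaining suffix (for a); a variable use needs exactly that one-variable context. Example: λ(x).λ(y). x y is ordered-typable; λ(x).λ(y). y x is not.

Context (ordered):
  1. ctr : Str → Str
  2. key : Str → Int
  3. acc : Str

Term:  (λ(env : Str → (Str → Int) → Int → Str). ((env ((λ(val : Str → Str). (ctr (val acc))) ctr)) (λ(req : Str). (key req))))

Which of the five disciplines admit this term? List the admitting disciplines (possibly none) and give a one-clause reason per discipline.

admitting disciplines: relevant, unrestricted
counts: ctr ×2, key ×1, acc ×1, env (bound) ×1, val (bound) ×1, req (bound) ×1
order of uses: env, ctr, val, acc, ctr, key, req
typing: well-typed — term : (Str → (Str → Int) → Int → Str) → Int → Str
ordered: ✗, repeated use of ctr ×2
linear: ✗, repeated use of ctr ×2
affine: ✗, repeated use of ctr ×2
relevant: ✓, at least one use each (ctr, key, acc, env, val, req)
unrestricted: ✓, simply typable at (Str → (Str → Int) → Int → Str) → Int → Str; W, C, E all held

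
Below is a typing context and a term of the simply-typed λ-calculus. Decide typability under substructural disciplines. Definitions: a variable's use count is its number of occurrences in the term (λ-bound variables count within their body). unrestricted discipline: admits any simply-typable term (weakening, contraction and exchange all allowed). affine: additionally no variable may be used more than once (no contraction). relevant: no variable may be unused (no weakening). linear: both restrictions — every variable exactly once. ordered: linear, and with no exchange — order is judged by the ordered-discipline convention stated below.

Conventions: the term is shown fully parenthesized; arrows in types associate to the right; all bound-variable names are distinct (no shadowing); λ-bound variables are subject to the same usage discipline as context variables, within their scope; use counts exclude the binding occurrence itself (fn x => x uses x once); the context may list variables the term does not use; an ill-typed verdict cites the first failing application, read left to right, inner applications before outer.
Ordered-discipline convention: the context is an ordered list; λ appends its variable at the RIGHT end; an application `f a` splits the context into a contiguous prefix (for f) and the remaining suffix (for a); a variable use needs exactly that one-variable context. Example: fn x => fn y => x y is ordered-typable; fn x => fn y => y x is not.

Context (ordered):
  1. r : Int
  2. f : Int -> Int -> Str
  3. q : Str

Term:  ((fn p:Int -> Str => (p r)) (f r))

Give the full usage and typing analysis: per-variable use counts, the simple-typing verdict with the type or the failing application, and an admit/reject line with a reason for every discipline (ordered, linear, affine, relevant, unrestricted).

counts: r: 2; f: 1; q: 0; p [bound]: 1
use order (left to right): p, r, f, r
typing: well-typed at Str
ordered: ✗, needs contraction — r ×2; q left unused
linear: ✗, needs contraction — r ×2; q left unused
affine: ✗, needs contraction — r ×2
relevant: ✗, q left unused
unrestricted: ✓, type-checks (Str) and nothing is barred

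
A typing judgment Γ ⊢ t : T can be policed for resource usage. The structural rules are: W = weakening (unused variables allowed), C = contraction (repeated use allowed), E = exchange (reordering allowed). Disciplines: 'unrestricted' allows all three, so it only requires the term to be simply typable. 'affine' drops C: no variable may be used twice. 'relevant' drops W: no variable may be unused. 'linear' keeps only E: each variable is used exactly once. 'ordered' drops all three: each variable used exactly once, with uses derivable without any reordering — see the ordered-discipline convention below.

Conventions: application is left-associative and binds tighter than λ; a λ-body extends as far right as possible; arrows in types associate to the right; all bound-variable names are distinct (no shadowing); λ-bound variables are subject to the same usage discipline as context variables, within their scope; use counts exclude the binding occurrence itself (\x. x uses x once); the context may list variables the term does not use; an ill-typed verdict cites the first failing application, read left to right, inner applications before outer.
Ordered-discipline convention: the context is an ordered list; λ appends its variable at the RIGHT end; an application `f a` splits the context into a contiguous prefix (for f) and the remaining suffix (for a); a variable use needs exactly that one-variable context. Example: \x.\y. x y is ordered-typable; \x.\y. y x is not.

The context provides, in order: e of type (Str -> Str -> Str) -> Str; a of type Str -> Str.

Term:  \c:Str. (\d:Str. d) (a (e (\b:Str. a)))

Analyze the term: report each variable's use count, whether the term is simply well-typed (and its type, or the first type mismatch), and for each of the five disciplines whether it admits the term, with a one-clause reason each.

variable uses: e: 1; a: 2; c (bound): 0; d (bound): 1; b (bound): 0
order of uses: d, a, e, a
typing: well-typed at Str -> Str
ordered: ✗ — repeated use of a ×2; unused: c, b — weakening required
linear: ✗ — repeated use of a ×2; unused: c, b — weakening required
affine: ✗ — repeated use of a ×2
relevant: ✗ — unused: c, b — weakening required
unrestricted: ✓ — typability at Str -> Str is all that's needed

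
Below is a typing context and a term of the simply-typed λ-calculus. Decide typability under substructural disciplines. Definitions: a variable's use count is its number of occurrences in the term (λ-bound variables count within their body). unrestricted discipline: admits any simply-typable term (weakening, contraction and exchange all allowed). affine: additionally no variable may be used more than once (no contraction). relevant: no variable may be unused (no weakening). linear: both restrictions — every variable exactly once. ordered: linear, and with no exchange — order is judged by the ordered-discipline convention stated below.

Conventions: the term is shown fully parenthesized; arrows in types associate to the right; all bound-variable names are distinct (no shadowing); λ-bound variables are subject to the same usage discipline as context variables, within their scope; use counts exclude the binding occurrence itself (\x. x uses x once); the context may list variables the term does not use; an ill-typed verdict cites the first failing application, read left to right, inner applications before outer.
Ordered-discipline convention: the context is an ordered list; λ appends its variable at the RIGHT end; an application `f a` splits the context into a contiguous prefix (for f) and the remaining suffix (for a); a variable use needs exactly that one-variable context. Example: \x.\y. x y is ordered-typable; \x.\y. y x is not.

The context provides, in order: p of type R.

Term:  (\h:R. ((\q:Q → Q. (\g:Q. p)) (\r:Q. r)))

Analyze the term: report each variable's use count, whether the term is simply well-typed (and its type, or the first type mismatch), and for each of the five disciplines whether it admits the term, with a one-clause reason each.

usage: p: 1×; h [bound]: 0×; q [bound]: 0×; g [bound]: 0×; r [bound]: 1×
order of uses: p, r
typing: the term checks, with type R → Q → R
ordered: ✗ — unused: h, q, g — weakening required
linear: ✗ — unused: h, q, g — weakening required
affine: ✓ — none of p, h, q, g, r used more than once
relevant: ✗ — unused: h, q, g — weakening required
unrestricted: ✓ — simply typable at R → Q → R; W, C, E all held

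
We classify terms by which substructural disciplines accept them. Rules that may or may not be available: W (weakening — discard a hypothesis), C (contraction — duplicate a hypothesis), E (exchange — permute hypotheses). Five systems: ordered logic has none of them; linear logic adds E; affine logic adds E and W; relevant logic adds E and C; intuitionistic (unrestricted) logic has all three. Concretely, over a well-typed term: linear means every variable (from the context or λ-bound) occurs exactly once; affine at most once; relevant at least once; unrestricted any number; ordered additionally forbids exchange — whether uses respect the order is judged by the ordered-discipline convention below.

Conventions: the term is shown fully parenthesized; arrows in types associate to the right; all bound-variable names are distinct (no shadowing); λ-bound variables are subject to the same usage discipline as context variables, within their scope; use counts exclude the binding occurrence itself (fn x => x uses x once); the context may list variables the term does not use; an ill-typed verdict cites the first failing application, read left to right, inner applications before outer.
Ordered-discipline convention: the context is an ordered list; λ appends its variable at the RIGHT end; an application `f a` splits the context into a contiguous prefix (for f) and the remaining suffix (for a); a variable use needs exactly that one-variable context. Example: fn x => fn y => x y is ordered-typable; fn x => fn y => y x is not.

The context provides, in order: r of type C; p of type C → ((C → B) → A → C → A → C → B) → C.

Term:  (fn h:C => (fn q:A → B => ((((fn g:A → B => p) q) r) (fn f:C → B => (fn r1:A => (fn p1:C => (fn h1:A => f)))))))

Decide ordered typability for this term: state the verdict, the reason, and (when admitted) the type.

no — needs weakening: h, g, r1, p1, h1 unused
usage: r=1, p=1, h (bound)=0, q (bound)=1, g (bound)=0, f (bound)=1, r1 (bound)=0, p1 (bound)=0, h1 (bound)=0
uses in reading order: p, q, r, f
typing: ✓ — C → (A → B) → C
summary: ordered ✗ · linear ✗ · affine ✓ · relevant ✗ · unrestricted ✓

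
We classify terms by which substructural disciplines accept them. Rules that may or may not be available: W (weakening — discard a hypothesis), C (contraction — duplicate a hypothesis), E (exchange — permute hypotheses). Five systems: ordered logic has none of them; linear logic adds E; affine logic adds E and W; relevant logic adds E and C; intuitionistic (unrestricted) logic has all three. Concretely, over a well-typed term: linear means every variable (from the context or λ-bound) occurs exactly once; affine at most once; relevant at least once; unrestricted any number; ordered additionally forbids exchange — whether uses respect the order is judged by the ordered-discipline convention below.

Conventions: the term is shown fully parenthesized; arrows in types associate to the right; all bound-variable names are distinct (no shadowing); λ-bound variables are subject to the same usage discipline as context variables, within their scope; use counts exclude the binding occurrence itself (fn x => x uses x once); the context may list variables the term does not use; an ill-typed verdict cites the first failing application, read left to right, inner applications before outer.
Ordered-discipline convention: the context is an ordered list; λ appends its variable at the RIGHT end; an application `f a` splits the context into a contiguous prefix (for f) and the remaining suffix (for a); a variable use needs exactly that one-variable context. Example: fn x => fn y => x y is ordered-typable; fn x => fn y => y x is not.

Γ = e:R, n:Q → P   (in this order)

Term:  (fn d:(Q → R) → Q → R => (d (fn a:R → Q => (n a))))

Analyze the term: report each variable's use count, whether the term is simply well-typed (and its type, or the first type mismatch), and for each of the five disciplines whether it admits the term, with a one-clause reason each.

usage: e=0; n=1; d [bound]=1; a [bound]=1
left-to-right use order: d, n, a
typing: ill-typed: an application expects Q but receives R → Q
ordered: ✗, not simply typable
linear: ✗, fails simple typing
affine: ✗, a type mismatch blocks all five
relevant: ✗, the type mismatch rejects it
unrestricted: ✗, not simply typable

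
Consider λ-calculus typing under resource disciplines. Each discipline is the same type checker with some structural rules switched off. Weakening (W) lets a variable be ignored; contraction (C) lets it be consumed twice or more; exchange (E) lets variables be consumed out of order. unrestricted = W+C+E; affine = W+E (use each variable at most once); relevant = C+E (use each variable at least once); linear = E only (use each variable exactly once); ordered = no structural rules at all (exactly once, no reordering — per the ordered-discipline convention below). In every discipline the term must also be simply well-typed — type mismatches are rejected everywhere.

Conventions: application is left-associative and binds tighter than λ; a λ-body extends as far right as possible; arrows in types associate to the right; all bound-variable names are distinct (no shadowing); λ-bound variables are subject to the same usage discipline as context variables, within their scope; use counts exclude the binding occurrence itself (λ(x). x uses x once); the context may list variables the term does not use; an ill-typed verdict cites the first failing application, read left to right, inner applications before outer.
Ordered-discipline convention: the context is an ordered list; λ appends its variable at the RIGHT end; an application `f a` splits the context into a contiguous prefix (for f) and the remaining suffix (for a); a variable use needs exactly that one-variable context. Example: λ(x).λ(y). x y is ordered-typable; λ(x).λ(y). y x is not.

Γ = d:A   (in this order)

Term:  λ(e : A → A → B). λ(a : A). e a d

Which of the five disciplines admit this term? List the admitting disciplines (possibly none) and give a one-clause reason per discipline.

accepted by: linear, affine, relevant, unrestricted
variable uses: d: 1, e (bound): 1, a (bound): 1
use order (left to right): e, a, d
typing: ✓ — (A → A → B) → A → B
ordered: ✗ — no ordered split (uses run e, a, d)
linear: ✓ — single use per variable (d, e, a)
affine: ✓ — d, e, a: no repeats, contraction unneeded
relevant: ✓ — every one of d, e, a appears
unrestricted: ✓ — typability at (A → A → B) → A → B is all that's needed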